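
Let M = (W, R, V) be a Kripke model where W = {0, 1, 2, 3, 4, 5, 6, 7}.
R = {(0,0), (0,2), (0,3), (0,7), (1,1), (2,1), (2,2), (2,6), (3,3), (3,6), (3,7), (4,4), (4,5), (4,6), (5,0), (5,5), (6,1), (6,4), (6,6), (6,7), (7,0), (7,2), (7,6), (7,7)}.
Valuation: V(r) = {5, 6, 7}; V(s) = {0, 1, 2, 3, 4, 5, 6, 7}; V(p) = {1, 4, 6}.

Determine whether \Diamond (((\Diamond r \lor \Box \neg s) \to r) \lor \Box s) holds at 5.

At 5: \Diamond (((\Diamond r \lor \Box \neg s) \to r) \lor \Box s) requires ((\Diamond r \lor \Box \neg s) \to r) \lor \Box s at some successor in {0, 5}.
  ((\Diamond r \lor \Box \neg s) \to r) \lor \Box s holds at 0, so \Diamond (((\Diamond r \lor \Box \neg s) \to r) \lor \Box s) is true at 5.
    At 0: (\Diamond r \lor \Box \neg s) \to r is false, \Box s is true, so ((\Diamond r \lor \Box \neg s) \to r) \lor \Box s is true.
      At 0: \Diamond r \lor \Box \neg s is true, r is false, so (\Diamond r \lor \Box \neg s) \to r is false.
      At 0: \Box s requires s at every successor {0, 2, 3, 7}.
        At 0: s is true.
        At 2: s is true.
        At 3: s is true.
        At 7: s is true.
      So \Box s is true at 0.

Yes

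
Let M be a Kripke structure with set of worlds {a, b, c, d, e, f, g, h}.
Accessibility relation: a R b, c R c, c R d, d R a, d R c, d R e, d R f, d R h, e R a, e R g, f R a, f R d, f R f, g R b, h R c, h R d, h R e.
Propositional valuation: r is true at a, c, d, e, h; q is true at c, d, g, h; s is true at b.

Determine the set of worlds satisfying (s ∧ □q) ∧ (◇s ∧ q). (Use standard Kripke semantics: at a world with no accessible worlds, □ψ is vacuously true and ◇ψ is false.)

none

Let φ = (s ∧ □q) ∧ (◇s ∧ q). Evaluate φ at each world:
  a (successors {b}): φ is false.
  b (successors ∅): φ is false.
  c (successors {c, d}): φ is false.
  d (successors {a, c, e, f, h}): φ is false.
  e (successors {a, g}): φ is false.
  f (successors {a, d, f}): φ is false.
  g (successors {b}): φ is false.
  h (successors {c, d, e}): φ is false.
For instance, at f:
  At f: s ∧ □q is false, ◇s ∧ q is false, so (s ∧ □q) ∧ (◇s ∧ q) is false.
    At f: s is false, □q is false, so s ∧ □q is false.
      At f: □q requires q at every successor {a, d, f}.
        q fails at a, so □q is false at f.
    At f: ◇s is false, q is false, so ◇s ∧ q is false.
      At f: ◇s requires s at some successor in {a, d, f}.
        At a: s is false.
        At d: s is false.
        At f: s is false.
      So ◇s is false at f.
Satisfying worlds: none.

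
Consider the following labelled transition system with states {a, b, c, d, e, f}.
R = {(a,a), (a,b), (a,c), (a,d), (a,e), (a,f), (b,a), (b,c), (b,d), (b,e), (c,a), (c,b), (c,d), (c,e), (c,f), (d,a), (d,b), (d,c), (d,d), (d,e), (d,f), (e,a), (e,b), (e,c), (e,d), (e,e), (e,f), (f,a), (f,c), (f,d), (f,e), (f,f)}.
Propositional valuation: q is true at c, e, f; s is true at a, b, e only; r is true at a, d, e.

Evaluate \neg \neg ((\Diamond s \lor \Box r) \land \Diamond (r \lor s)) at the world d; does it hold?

Yes

At d: \neg ((\Diamond s \lor \Box r) \land \Diamond (r \lor s)) is false, so \neg \neg ((\Diamond s \lor \Box r) \land \Diamond (r \lor s)) is true.
  At d: (\Diamond s \lor \Box r) \land \Diamond (r \lor s) is true, so \neg ((\Diamond s \lor \Box r) \land \Diamond (r \lor s)) is false.
    At d: \Diamond s \lor \Box r is true, \Diamond (r \lor s) is true, so (\Diamond s \lor \Box r) \land \Diamond (r \lor s) is true.
      At d: \Diamond s is true, \Box r is false, so \Diamond s \lor \Box r is true.
      At d: \Diamond (r \lor s) requires r \lor s at some successor in {a, b, c, d, e, f}.
        r \lor s holds at a, so \Diamond (r \lor s) is true at d.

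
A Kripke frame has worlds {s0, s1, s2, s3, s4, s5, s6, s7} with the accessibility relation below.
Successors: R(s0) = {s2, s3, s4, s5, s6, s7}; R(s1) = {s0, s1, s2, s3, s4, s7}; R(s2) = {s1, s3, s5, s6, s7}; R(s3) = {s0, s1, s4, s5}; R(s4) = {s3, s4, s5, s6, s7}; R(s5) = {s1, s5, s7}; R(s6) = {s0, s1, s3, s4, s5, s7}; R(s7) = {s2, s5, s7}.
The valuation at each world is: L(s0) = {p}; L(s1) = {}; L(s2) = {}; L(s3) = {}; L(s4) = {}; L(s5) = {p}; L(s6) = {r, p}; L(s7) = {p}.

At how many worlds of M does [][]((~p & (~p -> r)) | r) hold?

0

Let φ = [][]((~p & (~p -> r)) | r). Evaluate φ at each world:
  s0 (successors {s2, s3, s4, s5, s6, s7}): φ is false.
  s1 (successors {s0, s1, s2, s3, s4, s7}): φ is false.
  s2 (successors {s1, s3, s5, s6, s7}): φ is false.
  s3 (successors {s0, s1, s4, s5}): φ is false.
  s4 (successors {s3, s4, s5, s6, s7}): φ is false.
  s5 (successors {s1, s5, s7}): φ is false.
  s6 (successors {s0, s1, s3, s4, s5, s7}): φ is false.
  s7 (successors {s2, s5, s7}): φ is false.
For instance, at s5:
  At s5: [][]((~p & (~p -> r)) | r) requires []((~p & (~p -> r)) | r) at every successor {s1, s5, s7}.
    []((~p & (~p -> r)) | r) fails at s1, so [][]((~p & (~p -> r)) | r) is false at s5.
      At s1: []((~p & (~p -> r)) | r) requires (~p & (~p -> r)) | r at every successor {s0, s1, s2, s3, s4, s7}.
        (~p & (~p -> r)) | r fails at s0, so []((~p & (~p -> r)) | r) is false at s1.
Satisfying worlds: none.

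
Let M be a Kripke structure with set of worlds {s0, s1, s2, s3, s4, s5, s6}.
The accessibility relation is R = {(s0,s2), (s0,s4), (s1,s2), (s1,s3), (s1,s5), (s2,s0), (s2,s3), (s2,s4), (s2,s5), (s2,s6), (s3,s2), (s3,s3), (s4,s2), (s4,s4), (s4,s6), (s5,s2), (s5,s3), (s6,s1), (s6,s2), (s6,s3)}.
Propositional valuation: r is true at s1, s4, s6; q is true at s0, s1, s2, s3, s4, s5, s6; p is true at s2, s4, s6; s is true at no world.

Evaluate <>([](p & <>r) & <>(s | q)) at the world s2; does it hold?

Yes

At s2: <>([](p & <>r) & <>(s | q)) requires [](p & <>r) & <>(s | q) at some successor in {s0, s3, s4, s5, s6}.
  [](p & <>r) & <>(s | q) holds at s0, so <>([](p & <>r) & <>(s | q)) is true at s2.
    At s0: [](p & <>r) is true, <>(s | q) is true, so [](p & <>r) & <>(s | q) is true.
      At s0: [](p & <>r) requires p & <>r at every successor {s2, s4}.
        At s2: p & <>r is true.
        At s4: p & <>r is true.
      So [](p & <>r) is true at s0.
      At s0: <>(s | q) requires s | q at some successor in {s2, s4}.
        s | q holds at s2, so <>(s | q) is true at s0.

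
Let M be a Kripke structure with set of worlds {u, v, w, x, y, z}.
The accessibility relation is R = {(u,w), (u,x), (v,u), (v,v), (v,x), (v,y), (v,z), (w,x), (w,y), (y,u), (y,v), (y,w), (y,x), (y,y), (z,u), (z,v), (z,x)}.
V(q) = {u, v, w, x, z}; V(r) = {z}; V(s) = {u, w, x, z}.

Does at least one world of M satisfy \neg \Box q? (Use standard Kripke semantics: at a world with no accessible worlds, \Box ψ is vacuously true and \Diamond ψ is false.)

Yes

Let φ = \neg \Box q. Evaluate φ at each world:
  u (successors {w, x}): φ is false.
  v (successors {u, v, x, y, z}): φ is true.
  w (successors {x, y}): φ is true.
  x (successors ∅): φ is false.
  y (successors {u, v, w, x, y}): φ is true.
  z (successors {u, v, x}): φ is false.
Detail at v (witness):
  At v: \Box q is false, so \neg \Box q is true.
    At v: \Box q requires q at every successor {u, v, x, y, z}.
      q fails at y, so \Box q is false at v.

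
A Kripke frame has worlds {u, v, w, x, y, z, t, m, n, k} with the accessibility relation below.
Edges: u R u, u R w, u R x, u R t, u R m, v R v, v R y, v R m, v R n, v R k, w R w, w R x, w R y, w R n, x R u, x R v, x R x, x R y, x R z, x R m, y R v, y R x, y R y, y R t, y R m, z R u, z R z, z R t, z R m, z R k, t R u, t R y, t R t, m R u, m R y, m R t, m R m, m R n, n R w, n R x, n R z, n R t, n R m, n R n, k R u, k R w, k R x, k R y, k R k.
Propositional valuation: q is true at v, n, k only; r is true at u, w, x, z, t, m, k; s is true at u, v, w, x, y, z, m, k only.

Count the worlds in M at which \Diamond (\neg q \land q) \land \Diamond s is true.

0

Recall that \Diamond ψ holds at a world iff ψ holds at some accessible world.
Let φ = \Diamond (\neg q \land q) \land \Diamond s. Evaluate φ at each world:
  u (successors {u, w, x, t, m}): φ is false.
  v (successors {v, y, m, n, k}): φ is false.
  w (successors {w, x, y, n}): φ is false.
  x (successors {u, v, x, y, z, m}): φ is false.
  y (successors {v, x, y, t, m}): φ is false.
  z (successors {u, z, t, m, k}): φ is false.
  t (successors {u, y, t}): φ is false.
  m (successors {u, y, t, m, n}): φ is false.
  n (successors {w, x, z, t, m, n}): φ is false.
  k (successors {u, w, x, y, k}): φ is false.
For instance, at z:
  At z: \Diamond (\neg q \land q) is false, \Diamond s is true, so \Diamond (\neg q \land q) \land \Diamond s is false.
    At z: \Diamond (\neg q \land q) requires \neg q \land q at some successor in {u, z, t, m, k}.
      At u: \neg q \land q is false.
      At z: \neg q \land q is false.
      At t: \neg q \land q is false.
      At m: \neg q \land q is false.
      At k: \neg q \land q is false.
    So \Diamond (\neg q \land q) is false at z.
    At z: \Diamond s requires s at some successor in {u, z, t, m, k}.
      s holds at u, so \Diamond s is true at z.
Satisfying worlds: none.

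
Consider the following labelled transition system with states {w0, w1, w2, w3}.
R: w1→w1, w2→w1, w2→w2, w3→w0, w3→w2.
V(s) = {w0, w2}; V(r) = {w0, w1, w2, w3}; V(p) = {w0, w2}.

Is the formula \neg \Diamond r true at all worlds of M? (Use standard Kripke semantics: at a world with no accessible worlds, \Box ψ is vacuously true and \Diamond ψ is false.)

Recall that \Diamond ψ holds at a world iff ψ holds at some accessible world.
Let φ = \neg \Diamond r. Evaluate φ at each world:
  w0 (successors ∅): φ is true.
  w1 (successors {w1}): φ is false.
  w2 (successors {w1, w2}): φ is false.
  w3 (successors {w0, w2}): φ is false.
Detail at w1 (counterexample):
  At w1: \Diamond r is true, so \neg \Diamond r is false.
    At w1: \Diamond r requires r at some successor in {w1}.
      r holds at w1, so \Diamond r is true at w1.

No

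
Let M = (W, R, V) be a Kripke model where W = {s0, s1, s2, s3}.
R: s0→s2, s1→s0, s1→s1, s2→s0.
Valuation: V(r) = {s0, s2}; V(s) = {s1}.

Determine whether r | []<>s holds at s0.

Yes

At s0: r is true, []<>s is false, so r | []<>s is true.
  At s0: []<>s requires <>s at every successor {s2}.
    <>s fails at s2, so []<>s is false at s0.
      At s2: <>s requires s at some successor in {s0}.
        At s0: s is false.
      So <>s is false at s2.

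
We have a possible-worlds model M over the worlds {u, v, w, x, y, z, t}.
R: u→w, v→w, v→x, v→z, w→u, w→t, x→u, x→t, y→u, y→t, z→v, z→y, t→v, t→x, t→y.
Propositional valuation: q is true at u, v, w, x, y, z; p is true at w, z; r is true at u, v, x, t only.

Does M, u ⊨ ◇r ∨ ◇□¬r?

No

Recall that □ψ holds at a world iff ψ holds at every accessible world, and ◇ψ holds iff ψ holds at some accessible world.
At u: ◇r is false, ◇□¬r is false, so ◇r ∨ ◇□¬r is false.
  At u: ◇r requires r at some successor in {w}.
    At w: r is false.
  So ◇r is false at u.
  At u: ◇□¬r requires □¬r at some successor in {w}.
    At w: □¬r is false.
  So ◇□¬r is false at u.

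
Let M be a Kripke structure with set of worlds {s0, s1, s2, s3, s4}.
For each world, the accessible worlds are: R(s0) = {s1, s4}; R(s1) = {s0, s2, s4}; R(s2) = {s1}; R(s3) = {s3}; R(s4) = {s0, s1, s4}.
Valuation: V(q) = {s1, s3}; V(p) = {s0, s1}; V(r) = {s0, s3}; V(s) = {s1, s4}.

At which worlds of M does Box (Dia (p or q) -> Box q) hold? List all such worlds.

s3

Let φ = Box (Dia (p or q) -> Box q). Evaluate φ at each world:
  s0 (successors {s1, s4}): φ is false.
  s1 (successors {s0, s2, s4}): φ is false.
  s2 (successors {s1}): φ is false.
  s3 (successors {s3}): φ is true.
  s4 (successors {s0, s1, s4}): φ is false.
For instance, at s0:
  At s0: Box (Dia (p or q) -> Box q) requires Dia (p or q) -> Box q at every successor {s1, s4}.
    Dia (p or q) -> Box q fails at s1, so Box (Dia (p or q) -> Box q) is false at s0.
      At s1: Dia (p or q) is true, Box q is false, so Dia (p or q) -> Box q is false.
Satisfying worlds: {s3}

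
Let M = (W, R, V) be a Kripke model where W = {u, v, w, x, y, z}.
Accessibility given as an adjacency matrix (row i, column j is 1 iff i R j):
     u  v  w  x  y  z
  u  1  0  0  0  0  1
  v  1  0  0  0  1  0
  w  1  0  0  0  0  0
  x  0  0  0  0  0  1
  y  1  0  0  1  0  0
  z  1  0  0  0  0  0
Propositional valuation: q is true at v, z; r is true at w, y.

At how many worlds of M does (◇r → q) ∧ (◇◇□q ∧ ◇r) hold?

1

Recall that □ψ holds at a world iff ψ holds at every accessible world, and ◇ψ holds iff ψ holds at some accessible world.
Let φ = (◇r → q) ∧ (◇◇□q ∧ ◇r). Evaluate φ at each world:
  u (successors {u, z}): φ is false.
  v (successors {u, y}): φ is true.
  w (successors {u}): φ is false.
  x (successors {z}): φ is false.
  y (successors {u, x}): φ is false.
  z (successors {u}): φ is false.
For instance, at u:
  At u: ◇r → q is true, ◇◇□q ∧ ◇r is false, so (◇r → q) ∧ (◇◇□q ∧ ◇r) is false.
    At u: ◇r is false, q is false, so ◇r → q is true.
      At u: ◇r requires r at some successor in {u, z}.
        At u: r is false.
        At z: r is false.
      So ◇r is false at u.
    At u: ◇◇□q is false, ◇r is false, so ◇◇□q ∧ ◇r is false.
      At u: ◇◇□q requires ◇□q at some successor in {u, z}.
        At u: ◇□q is false.
        At z: ◇□q is false.
      So ◇◇□q is false at u.
      At u: ◇r requires r at some successor in {u, z}.
        At u: r is false.
        At z: r is false.
      So ◇r is false at u.
Satisfying worlds: {v}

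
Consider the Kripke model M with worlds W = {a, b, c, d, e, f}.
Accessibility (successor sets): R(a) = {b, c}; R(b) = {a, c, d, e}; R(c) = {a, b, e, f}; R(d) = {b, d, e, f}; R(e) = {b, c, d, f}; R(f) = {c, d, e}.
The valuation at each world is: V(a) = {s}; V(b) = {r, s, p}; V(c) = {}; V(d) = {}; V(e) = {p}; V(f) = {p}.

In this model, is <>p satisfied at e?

Yes

Recall that <>ψ holds at a world iff ψ holds at some accessible world.
At e: <>p requires p at some successor in {b, c, d, f}.
  p holds at b, so <>p is true at e.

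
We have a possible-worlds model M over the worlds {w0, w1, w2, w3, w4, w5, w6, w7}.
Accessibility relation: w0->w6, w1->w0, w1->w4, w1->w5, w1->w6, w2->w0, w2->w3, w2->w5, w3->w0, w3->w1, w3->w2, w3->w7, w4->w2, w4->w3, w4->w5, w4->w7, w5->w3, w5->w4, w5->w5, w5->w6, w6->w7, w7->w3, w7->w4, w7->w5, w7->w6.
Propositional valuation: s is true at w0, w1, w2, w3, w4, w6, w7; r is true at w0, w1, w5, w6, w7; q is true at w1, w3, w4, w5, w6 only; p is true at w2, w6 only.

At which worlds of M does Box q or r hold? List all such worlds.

Let φ = Box q or r. Evaluate φ at each world:
  w0 (successors {w6}): φ is true.
  w1 (successors {w0, w4, w5, w6}): φ is true.
  w2 (successors {w0, w3, w5}): φ is false.
  w3 (successors {w0, w1, w2, w7}): φ is false.
  w4 (successors {w2, w3, w5, w7}): φ is false.
  w5 (successors {w3, w4, w5, w6}): φ is true.
  w6 (successors {w7}): φ is true.
  w7 (successors {w3, w4, w5, w6}): φ is true.
For instance, at w6:
  At w6: Box q is false, r is true, so Box q or r is true.
    At w6: Box q requires q at every successor {w7}.
      q fails at w7, so Box q is false at w6.
Satisfying worlds: {w0, w1, w5, w6, w7}

w0, w1, w5, w6, w7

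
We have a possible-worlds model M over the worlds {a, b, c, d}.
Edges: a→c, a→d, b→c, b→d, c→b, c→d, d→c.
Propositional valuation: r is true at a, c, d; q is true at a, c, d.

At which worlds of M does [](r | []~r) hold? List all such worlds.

Let φ = [](r | []~r). Evaluate φ at each world:
  a (successors {c, d}): φ is true.
  b (successors {c, d}): φ is true.
  c (successors {b, d}): φ is false.
  d (successors {c}): φ is true.
For instance, at c:
  At c: [](r | []~r) requires r | []~r at every successor {b, d}.
    r | []~r fails at b, so [](r | []~r) is false at c.
      At b: r is false, []~r is false, so r | []~r is false.
Satisfying worlds: {a, b, d}

a, b, d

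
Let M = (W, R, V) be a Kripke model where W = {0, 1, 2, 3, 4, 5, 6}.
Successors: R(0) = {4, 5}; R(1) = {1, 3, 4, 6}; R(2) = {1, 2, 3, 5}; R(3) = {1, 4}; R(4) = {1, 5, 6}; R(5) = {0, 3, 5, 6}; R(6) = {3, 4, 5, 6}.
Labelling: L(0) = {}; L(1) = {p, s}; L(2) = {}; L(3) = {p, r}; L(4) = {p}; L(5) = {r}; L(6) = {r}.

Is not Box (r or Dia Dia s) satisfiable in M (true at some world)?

No

Let φ = not Box (r or Dia Dia s). Evaluate φ at each world:
  0 (successors {4, 5}): φ is false.
  1 (successors {1, 3, 4, 6}): φ is false.
  2 (successors {1, 2, 3, 5}): φ is false.
  3 (successors {1, 4}): φ is false.
  4 (successors {1, 5, 6}): φ is false.
  5 (successors {0, 3, 5, 6}): φ is false.
  6 (successors {3, 4, 5, 6}): φ is false.
For instance, at 2:
  At 2: Box (r or Dia Dia s) is true, so not Box (r or Dia Dia s) is false.
    At 2: Box (r or Dia Dia s) requires r or Dia Dia s at every successor {1, 2, 3, 5}.
      At 1: r or Dia Dia s is true.
      At 2: r or Dia Dia s is true.
      At 3: r or Dia Dia s is true.
      At 5: r or Dia Dia s is true.
    So Box (r or Dia Dia s) is true at 2.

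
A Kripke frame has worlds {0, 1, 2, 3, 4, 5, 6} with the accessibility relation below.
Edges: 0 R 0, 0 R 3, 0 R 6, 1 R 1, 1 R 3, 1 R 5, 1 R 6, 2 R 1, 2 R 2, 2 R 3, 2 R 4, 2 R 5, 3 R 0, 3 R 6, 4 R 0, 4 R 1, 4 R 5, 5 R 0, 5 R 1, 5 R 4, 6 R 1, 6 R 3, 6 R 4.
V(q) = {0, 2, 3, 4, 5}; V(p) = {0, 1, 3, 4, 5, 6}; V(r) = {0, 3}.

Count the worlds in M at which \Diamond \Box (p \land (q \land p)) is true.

0

Let φ = \Diamond \Box (p \land (q \land p)). Evaluate φ at each world:
  0 (successors {0, 3, 6}): φ is false.
  1 (successors {1, 3, 5, 6}): φ is false.
  2 (successors {1, 2, 3, 4, 5}): φ is false.
  3 (successors {0, 6}): φ is false.
  4 (successors {0, 1, 5}): φ is false.
  5 (successors {0, 1, 4}): φ is false.
  6 (successors {1, 3, 4}): φ is false.
For instance, at 0:
  At 0: \Diamond \Box (p \land (q \land p)) requires \Box (p \land (q \land p)) at some successor in {0, 3, 6}.
    At 0: \Box (p \land (q \land p)) is false.
    At 3: \Box (p \land (q \land p)) is false.
    At 6: \Box (p \land (q \land p)) is false.
  So \Diamond \Box (p \land (q \land p)) is false at 0.
Satisfying worlds: none.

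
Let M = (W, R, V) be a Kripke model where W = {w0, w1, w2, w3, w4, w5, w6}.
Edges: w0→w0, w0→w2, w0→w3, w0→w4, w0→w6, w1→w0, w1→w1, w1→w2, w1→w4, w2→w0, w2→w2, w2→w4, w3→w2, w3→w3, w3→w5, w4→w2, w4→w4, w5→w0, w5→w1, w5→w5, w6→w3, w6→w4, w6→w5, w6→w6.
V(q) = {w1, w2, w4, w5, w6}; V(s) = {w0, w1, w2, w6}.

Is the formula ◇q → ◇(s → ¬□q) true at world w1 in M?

Yes

Recall that □ψ holds at a world iff ψ holds at every accessible world, and ◇ψ holds iff ψ holds at some accessible world.
At w1: ◇q is true, ◇(s → ¬□q) is true, so ◇q → ◇(s → ¬□q) is true.
  At w1: ◇q requires q at some successor in {w0, w1, w2, w4}.
    q holds at w1, so ◇q is true at w1.
  At w1: ◇(s → ¬□q) requires s → ¬□q at some successor in {w0, w1, w2, w4}.
    s → ¬□q holds at w0, so ◇(s → ¬□q) is true at w1.
      At w0: s is true, ¬□q is true, so s → ¬□q is true.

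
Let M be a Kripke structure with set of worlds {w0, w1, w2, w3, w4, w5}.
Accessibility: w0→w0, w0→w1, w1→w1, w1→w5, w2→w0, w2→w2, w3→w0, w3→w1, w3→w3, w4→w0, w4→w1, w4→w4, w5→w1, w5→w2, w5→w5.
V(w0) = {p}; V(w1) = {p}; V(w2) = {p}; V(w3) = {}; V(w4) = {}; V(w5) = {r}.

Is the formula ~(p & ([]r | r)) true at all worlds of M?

Yes

Let φ = ~(p & ([]r | r)). Evaluate φ at each world:
  w0 (successors {w0, w1}): φ is true.
  w1 (successors {w1, w5}): φ is true.
  w2 (successors {w0, w2}): φ is true.
  w3 (successors {w0, w1, w3}): φ is true.
  w4 (successors {w0, w1, w4}): φ is true.
  w5 (successors {w1, w2, w5}): φ is true.
For instance, at w0:
  At w0: p & ([]r | r) is false, so ~(p & ([]r | r)) is true.
    At w0: p is true, []r | r is false, so p & ([]r | r) is false.
      At w0: []r is false, r is false, so []r | r is false.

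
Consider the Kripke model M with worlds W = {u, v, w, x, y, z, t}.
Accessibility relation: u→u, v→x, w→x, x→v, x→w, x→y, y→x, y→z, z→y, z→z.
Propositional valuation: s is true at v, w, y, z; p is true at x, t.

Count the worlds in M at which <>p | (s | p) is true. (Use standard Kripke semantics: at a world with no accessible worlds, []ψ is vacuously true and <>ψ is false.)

6

Recall that <>ψ holds at a world iff ψ holds at some accessible world.
Let φ = <>p | (s | p). Evaluate φ at each world:
  u (successors {u}): φ is false.
  v (successors {x}): φ is true.
  w (successors {x}): φ is true.
  x (successors {v, w, y}): φ is true.
  y (successors {x, z}): φ is true.
  z (successors {y, z}): φ is true.
  t (successors ∅): φ is true.
For instance, at u:
  At u: <>p is false, s | p is false, so <>p | (s | p) is false.
    At u: <>p requires p at some successor in {u}.
      At u: p is false.
    So <>p is false at u.
Satisfying worlds: {v, w, x, y, z, t}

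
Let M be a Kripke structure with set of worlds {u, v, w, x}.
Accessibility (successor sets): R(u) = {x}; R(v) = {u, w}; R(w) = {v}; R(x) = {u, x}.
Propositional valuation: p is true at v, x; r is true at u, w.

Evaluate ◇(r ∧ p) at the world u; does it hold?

No

At u: ◇(r ∧ p) requires r ∧ p at some successor in {x}.
  At x: r ∧ p is false.
So ◇(r ∧ p) is false at u.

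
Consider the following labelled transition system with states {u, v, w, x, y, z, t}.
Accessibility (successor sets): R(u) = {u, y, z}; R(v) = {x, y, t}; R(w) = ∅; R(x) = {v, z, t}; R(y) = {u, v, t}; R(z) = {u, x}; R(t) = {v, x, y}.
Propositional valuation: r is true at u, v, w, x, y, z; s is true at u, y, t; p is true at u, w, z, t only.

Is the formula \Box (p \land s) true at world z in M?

At z: \Box (p \land s) requires p \land s at every successor {u, x}.
  p \land s fails at x, so \Box (p \land s) is false at z.

No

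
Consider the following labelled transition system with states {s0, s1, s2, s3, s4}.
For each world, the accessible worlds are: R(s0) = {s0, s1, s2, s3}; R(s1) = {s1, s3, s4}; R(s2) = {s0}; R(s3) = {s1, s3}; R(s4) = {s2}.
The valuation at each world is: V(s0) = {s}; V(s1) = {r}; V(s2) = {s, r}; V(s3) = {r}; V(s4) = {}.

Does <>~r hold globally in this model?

No

Let φ = <>~r. Evaluate φ at each world:
  s0 (successors {s0, s1, s2, s3}): φ is true.
  s1 (successors {s1, s3, s4}): φ is true.
  s2 (successors {s0}): φ is true.
  s3 (successors {s1, s3}): φ is false.
  s4 (successors {s2}): φ is false.
Detail at s3 (counterexample):
  At s3: <>~r requires ~r at some successor in {s1, s3}.
    At s1: ~r is false.
    At s3: ~r is false.
  So <>~r is false at s3.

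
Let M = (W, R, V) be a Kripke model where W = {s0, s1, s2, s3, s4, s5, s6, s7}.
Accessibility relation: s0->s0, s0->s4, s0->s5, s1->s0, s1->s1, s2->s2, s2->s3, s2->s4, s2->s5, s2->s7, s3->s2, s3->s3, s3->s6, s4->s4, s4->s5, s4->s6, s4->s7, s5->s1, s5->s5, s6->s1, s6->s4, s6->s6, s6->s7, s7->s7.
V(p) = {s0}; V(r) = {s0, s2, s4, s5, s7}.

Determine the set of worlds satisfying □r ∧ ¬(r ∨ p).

none

Let φ = □r ∧ ¬(r ∨ p). Evaluate φ at each world:
  s0 (successors {s0, s4, s5}): φ is false.
  s1 (successors {s0, s1}): φ is false.
  s2 (successors {s2, s3, s4, s5, s7}): φ is false.
  s3 (successors {s2, s3, s6}): φ is false.
  s4 (successors {s4, s5, s6, s7}): φ is false.
  s5 (successors {s1, s5}): φ is false.
  s6 (successors {s1, s4, s6, s7}): φ is false.
  s7 (successors {s7}): φ is false.
For instance, at s7:
  At s7: □r is true, ¬(r ∨ p) is false, so □r ∧ ¬(r ∨ p) is false.
    At s7: □r requires r at every successor {s7}.
      At s7: r is true.
    So □r is true at s7.
Satisfying worlds: none.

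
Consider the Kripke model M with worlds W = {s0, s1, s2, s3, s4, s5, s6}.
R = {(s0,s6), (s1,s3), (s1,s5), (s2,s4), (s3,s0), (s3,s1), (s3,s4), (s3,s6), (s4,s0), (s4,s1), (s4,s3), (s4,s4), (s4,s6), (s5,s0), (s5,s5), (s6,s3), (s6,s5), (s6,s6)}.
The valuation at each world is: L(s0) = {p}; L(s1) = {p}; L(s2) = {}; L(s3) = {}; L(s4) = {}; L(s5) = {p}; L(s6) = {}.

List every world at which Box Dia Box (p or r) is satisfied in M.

Let φ = Box Dia Box (p or r). Evaluate φ at each world:
  s0 (successors {s6}): φ is true.
  s1 (successors {s3, s5}): φ is false.
  s2 (successors {s4}): φ is false.
  s3 (successors {s0, s1, s4, s6}): φ is false.
  s4 (successors {s0, s1, s3, s4, s6}): φ is false.
  s5 (successors {s0, s5}): φ is false.
  s6 (successors {s3, s5, s6}): φ is false.
For instance, at s5:
  At s5: Box Dia Box (p or r) requires Dia Box (p or r) at every successor {s0, s5}.
    Dia Box (p or r) fails at s0, so Box Dia Box (p or r) is false at s5.
      At s0: Dia Box (p or r) requires Box (p or r) at some successor in {s6}.
        At s6: Box (p or r) is false.
      So Dia Box (p or r) is false at s0.
Satisfying worlds: {s0}

s0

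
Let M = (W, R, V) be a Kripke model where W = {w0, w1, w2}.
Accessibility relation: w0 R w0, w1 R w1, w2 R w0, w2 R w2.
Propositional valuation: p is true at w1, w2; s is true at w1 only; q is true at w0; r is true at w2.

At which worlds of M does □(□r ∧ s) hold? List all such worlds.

Let φ = □(□r ∧ s). Evaluate φ at each world:
  w0 (successors {w0}): φ is false.
  w1 (successors {w1}): φ is false.
  w2 (successors {w0, w2}): φ is false.
For instance, at w2:
  At w2: □(□r ∧ s) requires □r ∧ s at every successor {w0, w2}.
    □r ∧ s fails at w0, so □(□r ∧ s) is false at w2.
      At w0: □r is false, s is false, so □r ∧ s is false.
Satisfying worlds: none.

none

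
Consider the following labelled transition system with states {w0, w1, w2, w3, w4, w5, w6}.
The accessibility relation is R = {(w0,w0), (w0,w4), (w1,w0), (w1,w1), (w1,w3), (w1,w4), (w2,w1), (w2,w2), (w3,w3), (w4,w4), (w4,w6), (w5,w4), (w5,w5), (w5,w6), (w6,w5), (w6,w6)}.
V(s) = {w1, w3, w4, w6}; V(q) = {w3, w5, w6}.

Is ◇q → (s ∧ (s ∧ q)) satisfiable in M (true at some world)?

Yes

Let φ = ◇q → (s ∧ (s ∧ q)). Evaluate φ at each world:
  w0 (successors {w0, w4}): φ is true.
  w1 (successors {w0, w1, w3, w4}): φ is false.
  w2 (successors {w1, w2}): φ is true.
  w3 (successors {w3}): φ is true.
  w4 (successors {w4, w6}): φ is false.
  w5 (successors {w4, w5, w6}): φ is false.
  w6 (successors {w5, w6}): φ is true.
Detail at w0 (witness):
  At w0: ◇q is false, s ∧ (s ∧ q) is false, so ◇q → (s ∧ (s ∧ q)) is true.
    At w0: ◇q requires q at some successor in {w0, w4}.
      At w0: q is false.
      At w4: q is false.
    So ◇q is false at w0.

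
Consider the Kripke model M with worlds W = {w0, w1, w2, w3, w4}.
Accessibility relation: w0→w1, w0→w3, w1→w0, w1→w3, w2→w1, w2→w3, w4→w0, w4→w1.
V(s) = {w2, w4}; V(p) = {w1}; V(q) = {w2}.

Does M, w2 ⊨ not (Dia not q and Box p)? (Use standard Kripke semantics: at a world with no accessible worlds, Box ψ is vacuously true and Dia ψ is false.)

At w2: Dia not q and Box p is false, so not (Dia not q and Box p) is true.
  At w2: Dia not q is true, Box p is false, so Dia not q and Box p is false.
    At w2: Dia not q requires not q at some successor in {w1, w3}.
      not q holds at w1, so Dia not q is true at w2.
    At w2: Box p requires p at every successor {w1, w3}.
      p fails at w3, so Box p is false at w2.

Yes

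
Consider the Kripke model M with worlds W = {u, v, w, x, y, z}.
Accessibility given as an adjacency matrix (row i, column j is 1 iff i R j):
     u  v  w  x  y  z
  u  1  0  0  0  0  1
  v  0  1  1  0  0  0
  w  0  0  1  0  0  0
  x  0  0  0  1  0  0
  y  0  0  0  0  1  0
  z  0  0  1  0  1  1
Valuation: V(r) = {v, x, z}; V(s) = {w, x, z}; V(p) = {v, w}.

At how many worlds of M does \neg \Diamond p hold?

Let φ = \neg \Diamond p. Evaluate φ at each world:
  u (successors {u, z}): φ is true.
  v (successors {v, w}): φ is false.
  w (successors {w}): φ is false.
  x (successors {x}): φ is true.
  y (successors {y}): φ is true.
  z (successors {w, y, z}): φ is false.
For instance, at u:
  At u: \Diamond p is false, so \neg \Diamond p is true.
    At u: \Diamond p requires p at some successor in {u, z}.
      At u: p is false.
      At z: p is false.
    So \Diamond p is false at u.
Satisfying worlds: {u, x, y}

3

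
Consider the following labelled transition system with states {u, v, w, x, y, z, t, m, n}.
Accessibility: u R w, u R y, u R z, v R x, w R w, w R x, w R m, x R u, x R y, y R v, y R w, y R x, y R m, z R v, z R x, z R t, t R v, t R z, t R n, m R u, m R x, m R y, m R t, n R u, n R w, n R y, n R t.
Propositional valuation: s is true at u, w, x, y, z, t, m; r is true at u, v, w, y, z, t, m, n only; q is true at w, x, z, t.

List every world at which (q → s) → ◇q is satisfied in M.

u, v, w, y, z, t, m, n

Let φ = (q → s) → ◇q. Evaluate φ at each world:
  u (successors {w, y, z}): φ is true.
  v (successors {x}): φ is true.
  w (successors {w, x, m}): φ is true.
  x (successors {u, y}): φ is false.
  y (successors {v, w, x, m}): φ is true.
  z (successors {v, x, t}): φ is true.
  t (successors {v, z, n}): φ is true.
  m (successors {u, x, y, t}): φ is true.
  n (successors {u, w, y, t}): φ is true.
For instance, at n:
  At n: q → s is true, ◇q is true, so (q → s) → ◇q is true.
    At n: ◇q requires q at some successor in {u, w, y, t}.
      q holds at w, so ◇q is true at n.
Satisfying worlds: {u, v, w, y, z, t, m, n}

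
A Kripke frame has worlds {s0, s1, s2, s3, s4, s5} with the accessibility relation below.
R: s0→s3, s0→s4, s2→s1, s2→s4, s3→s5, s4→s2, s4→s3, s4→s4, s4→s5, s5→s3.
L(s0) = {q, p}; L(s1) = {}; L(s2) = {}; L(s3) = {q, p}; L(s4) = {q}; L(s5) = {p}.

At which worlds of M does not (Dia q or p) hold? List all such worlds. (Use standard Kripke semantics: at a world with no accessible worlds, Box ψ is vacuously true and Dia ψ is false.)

Let φ = not (Dia q or p). Evaluate φ at each world:
  s0 (successors {s3, s4}): φ is false.
  s1 (successors ∅): φ is true.
  s2 (successors {s1, s4}): φ is false.
  s3 (successors {s5}): φ is false.
  s4 (successors {s2, s3, s4, s5}): φ is false.
  s5 (successors {s3}): φ is false.
For instance, at s4:
  At s4: Dia q or p is true, so not (Dia q or p) is false.
    At s4: Dia q is true, p is false, so Dia q or p is true.
      At s4: Dia q requires q at some successor in {s2, s3, s4, s5}.
        q holds at s3, so Dia q is true at s4.
Satisfying worlds: {s1}

s1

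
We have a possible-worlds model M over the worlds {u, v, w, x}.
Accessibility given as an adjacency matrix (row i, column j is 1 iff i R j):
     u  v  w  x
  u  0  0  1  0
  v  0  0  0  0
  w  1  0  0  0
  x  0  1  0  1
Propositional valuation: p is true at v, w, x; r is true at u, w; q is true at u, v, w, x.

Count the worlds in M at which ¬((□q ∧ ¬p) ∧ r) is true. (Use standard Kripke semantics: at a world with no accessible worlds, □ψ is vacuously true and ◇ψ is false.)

3

Let φ = ¬((□q ∧ ¬p) ∧ r). Evaluate φ at each world:
  u (successors {w}): φ is false.
  v (successors ∅): φ is true.
  w (successors {u}): φ is true.
  x (successors {v, x}): φ is true.
For instance, at w:
  At w: (□q ∧ ¬p) ∧ r is false, so ¬((□q ∧ ¬p) ∧ r) is true.
    At w: □q ∧ ¬p is false, r is true, so (□q ∧ ¬p) ∧ r is false.
      At w: □q is true, ¬p is false, so □q ∧ ¬p is false.
Satisfying worlds: {v, w, x}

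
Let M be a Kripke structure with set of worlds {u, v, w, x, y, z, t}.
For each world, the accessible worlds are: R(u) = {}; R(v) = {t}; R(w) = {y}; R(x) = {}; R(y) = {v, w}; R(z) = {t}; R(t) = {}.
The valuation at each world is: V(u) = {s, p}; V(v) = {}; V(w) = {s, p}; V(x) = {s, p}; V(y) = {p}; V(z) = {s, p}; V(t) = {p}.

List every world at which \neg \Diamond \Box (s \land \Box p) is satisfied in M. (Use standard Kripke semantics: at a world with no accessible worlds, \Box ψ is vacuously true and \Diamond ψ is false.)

u, w, x, y, t

Recall that \Box ψ holds at a world iff ψ holds at every accessible world, and \Diamond ψ holds iff ψ holds at some accessible world.
Let φ = \neg \Diamond \Box (s \land \Box p). Evaluate φ at each world:
  u (successors ∅): φ is true.
  v (successors {t}): φ is false.
  w (successors {y}): φ is true.
  x (successors ∅): φ is true.
  y (successors {v, w}): φ is true.
  z (successors {t}): φ is false.
  t (successors ∅): φ is true.
For instance, at w:
  At w: \Diamond \Box (s \land \Box p) is false, so \neg \Diamond \Box (s \land \Box p) is true.
    At w: \Diamond \Box (s \land \Box p) requires \Box (s \land \Box p) at some successor in {y}.
      At y: \Box (s \land \Box p) is false.
    So \Diamond \Box (s \land \Box p) is false at w.
Satisfying worlds: {u, w, x, y, t}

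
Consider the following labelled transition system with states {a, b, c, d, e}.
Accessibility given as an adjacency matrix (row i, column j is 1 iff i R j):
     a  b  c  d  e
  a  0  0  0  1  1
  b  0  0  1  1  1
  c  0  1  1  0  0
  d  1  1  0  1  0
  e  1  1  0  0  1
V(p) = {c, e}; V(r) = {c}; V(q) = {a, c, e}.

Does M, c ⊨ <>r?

Yes

At c: <>r requires r at some successor in {b, c}.
  r holds at c, so <>r is true at c.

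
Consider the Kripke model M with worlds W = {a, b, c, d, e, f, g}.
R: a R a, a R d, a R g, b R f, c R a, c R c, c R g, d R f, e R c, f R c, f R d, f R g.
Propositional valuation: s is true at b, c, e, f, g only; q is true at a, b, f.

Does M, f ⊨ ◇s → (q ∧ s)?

Yes

At f: ◇s is true, q ∧ s is true, so ◇s → (q ∧ s) is true.
  At f: ◇s requires s at some successor in {c, d, g}.
    s holds at c, so ◇s is true at f.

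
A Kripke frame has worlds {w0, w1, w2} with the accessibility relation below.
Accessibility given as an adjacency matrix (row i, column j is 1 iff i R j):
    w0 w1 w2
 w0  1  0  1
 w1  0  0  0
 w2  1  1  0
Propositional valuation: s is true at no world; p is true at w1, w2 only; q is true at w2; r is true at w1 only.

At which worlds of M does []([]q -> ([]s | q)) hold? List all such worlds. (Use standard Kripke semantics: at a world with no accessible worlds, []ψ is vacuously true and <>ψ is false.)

w0, w1, w2

Let φ = []([]q -> ([]s | q)). Evaluate φ at each world:
  w0 (successors {w0, w2}): φ is true.
  w1 (successors ∅): φ is true.
  w2 (successors {w0, w1}): φ is true.
For instance, at w0:
  At w0: []([]q -> ([]s | q)) requires []q -> ([]s | q) at every successor {w0, w2}.
      At w0: []q is false, []s | q is false, so []q -> ([]s | q) is true.
      At w2: []q is false, []s | q is true, so []q -> ([]s | q) is true.
  So []([]q -> ([]s | q)) is true at w0.
Satisfying worlds: {w0, w1, w2}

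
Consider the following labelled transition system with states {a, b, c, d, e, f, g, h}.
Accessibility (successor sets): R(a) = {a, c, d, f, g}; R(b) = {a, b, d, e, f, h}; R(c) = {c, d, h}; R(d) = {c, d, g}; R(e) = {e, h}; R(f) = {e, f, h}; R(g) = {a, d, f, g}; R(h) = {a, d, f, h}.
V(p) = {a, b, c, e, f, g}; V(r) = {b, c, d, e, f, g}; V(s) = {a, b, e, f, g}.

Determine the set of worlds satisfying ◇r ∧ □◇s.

b, e, f, g, h

Let φ = ◇r ∧ □◇s. Evaluate φ at each world:
  a (successors {a, c, d, f, g}): φ is false.
  b (successors {a, b, d, e, f, h}): φ is true.
  c (successors {c, d, h}): φ is false.
  d (successors {c, d, g}): φ is false.
  e (successors {e, h}): φ is true.
  f (successors {e, f, h}): φ is true.
  g (successors {a, d, f, g}): φ is true.
  h (successors {a, d, f, h}): φ is true.
For instance, at b:
  At b: ◇r is true, □◇s is true, so ◇r ∧ □◇s is true.
    At b: ◇r requires r at some successor in {a, b, d, e, f, h}.
      r holds at b, so ◇r is true at b.
    At b: □◇s requires ◇s at every successor {a, b, d, e, f, h}.
      At a: ◇s is true.
      At b: ◇s is true.
      At d: ◇s is true.
      At e: ◇s is true.
      At f: ◇s is true.
      At h: ◇s is true.
    So □◇s is true at b.
Satisfying worlds: {b, e, f, g, h}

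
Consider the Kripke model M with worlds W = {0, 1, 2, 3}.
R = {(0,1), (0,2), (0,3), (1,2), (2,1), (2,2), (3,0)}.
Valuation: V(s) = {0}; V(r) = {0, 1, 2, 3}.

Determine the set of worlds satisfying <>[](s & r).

Let φ = <>[](s & r). Evaluate φ at each world:
  0 (successors {1, 2, 3}): φ is true.
  1 (successors {2}): φ is false.
  2 (successors {1, 2}): φ is false.
  3 (successors {0}): φ is false.
For instance, at 0:
  At 0: <>[](s & r) requires [](s & r) at some successor in {1, 2, 3}.
    [](s & r) holds at 3, so <>[](s & r) is true at 0.
      At 3: [](s & r) requires s & r at every successor {0}.
        At 0: s & r is true.
      So [](s & r) is true at 3.
Satisfying worlds: {0}

0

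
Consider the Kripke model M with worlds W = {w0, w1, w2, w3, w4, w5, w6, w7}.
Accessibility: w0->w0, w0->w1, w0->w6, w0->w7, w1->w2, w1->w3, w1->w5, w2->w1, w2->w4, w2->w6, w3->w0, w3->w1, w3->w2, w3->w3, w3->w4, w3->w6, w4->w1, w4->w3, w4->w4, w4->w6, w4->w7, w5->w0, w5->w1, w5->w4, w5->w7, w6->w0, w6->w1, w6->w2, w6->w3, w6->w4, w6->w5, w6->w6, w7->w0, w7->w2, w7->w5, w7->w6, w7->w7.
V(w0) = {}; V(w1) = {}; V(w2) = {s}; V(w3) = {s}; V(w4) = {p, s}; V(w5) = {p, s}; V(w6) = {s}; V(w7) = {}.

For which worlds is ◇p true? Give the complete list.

w1, w2, w3, w4, w5, w6, w7

Recall that ◇ψ holds at a world iff ψ holds at some accessible world.
Let φ = ◇p. Evaluate φ at each world:
  w0 (successors {w0, w1, w6, w7}): φ is false.
  w1 (successors {w2, w3, w5}): φ is true.
  w2 (successors {w1, w4, w6}): φ is true.
  w3 (successors {w0, w1, w2, w3, w4, w6}): φ is true.
  w4 (successors {w1, w3, w4, w6, w7}): φ is true.
  w5 (successors {w0, w1, w4, w7}): φ is true.
  w6 (successors {w0, w1, w2, w3, w4, w5, w6}): φ is true.
  w7 (successors {w0, w2, w5, w6, w7}): φ is true.
For instance, at w7:
  At w7: ◇p requires p at some successor in {w0, w2, w5, w6, w7}.
    p holds at w5, so ◇p is true at w7.
Satisfying worlds: {w1, w2, w3, w4, w5, w6, w7}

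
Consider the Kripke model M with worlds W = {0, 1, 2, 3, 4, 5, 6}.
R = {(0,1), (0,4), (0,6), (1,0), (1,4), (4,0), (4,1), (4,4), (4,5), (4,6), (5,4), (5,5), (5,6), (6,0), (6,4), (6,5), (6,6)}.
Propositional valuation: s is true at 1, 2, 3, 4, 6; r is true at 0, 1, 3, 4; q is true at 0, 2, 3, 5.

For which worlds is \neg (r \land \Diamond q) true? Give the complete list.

Let φ = \neg (r \land \Diamond q). Evaluate φ at each world:
  0 (successors {1, 4, 6}): φ is true.
  1 (successors {0, 4}): φ is false.
  2 (successors ∅): φ is true.
  3 (successors ∅): φ is true.
  4 (successors {0, 1, 4, 5, 6}): φ is false.
  5 (successors {4, 5, 6}): φ is true.
  6 (successors {0, 4, 5, 6}): φ is true.
For instance, at 4:
  At 4: r \land \Diamond q is true, so \neg (r \land \Diamond q) is false.
    At 4: r is true, \Diamond q is true, so r \land \Diamond q is true.
      At 4: \Diamond q requires q at some successor in {0, 1, 4, 5, 6}.
        q holds at 0, so \Diamond q is true at 4.
Satisfying worlds: {0, 2, 3, 5, 6}

0, 2, 3, 5, 6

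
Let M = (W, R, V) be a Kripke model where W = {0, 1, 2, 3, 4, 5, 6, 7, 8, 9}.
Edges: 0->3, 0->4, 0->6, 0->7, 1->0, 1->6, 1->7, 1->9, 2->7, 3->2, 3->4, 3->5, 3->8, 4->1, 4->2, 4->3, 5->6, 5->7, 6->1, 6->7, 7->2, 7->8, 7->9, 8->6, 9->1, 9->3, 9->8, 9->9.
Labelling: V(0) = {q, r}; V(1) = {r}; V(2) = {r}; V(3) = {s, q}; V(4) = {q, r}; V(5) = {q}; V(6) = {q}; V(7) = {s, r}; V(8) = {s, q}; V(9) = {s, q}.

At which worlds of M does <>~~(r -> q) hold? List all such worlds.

0, 1, 3, 4, 5, 7, 8, 9

Let φ = <>~~(r -> q). Evaluate φ at each world:
  0 (successors {3, 4, 6, 7}): φ is true.
  1 (successors {0, 6, 7, 9}): φ is true.
  2 (successors {7}): φ is false.
  3 (successors {2, 4, 5, 8}): φ is true.
  4 (successors {1, 2, 3}): φ is true.
  5 (successors {6, 7}): φ is true.
  6 (successors {1, 7}): φ is false.
  7 (successors {2, 8, 9}): φ is true.
  8 (successors {6}): φ is true.
  9 (successors {1, 3, 8, 9}): φ is true.
For instance, at 6:
  At 6: <>~~(r -> q) requires ~~(r -> q) at some successor in {1, 7}.
    At 1: ~~(r -> q) is false.
    At 7: ~~(r -> q) is false.
  So <>~~(r -> q) is false at 6.
Satisfying worlds: {0, 1, 3, 4, 5, 7, 8, 9}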